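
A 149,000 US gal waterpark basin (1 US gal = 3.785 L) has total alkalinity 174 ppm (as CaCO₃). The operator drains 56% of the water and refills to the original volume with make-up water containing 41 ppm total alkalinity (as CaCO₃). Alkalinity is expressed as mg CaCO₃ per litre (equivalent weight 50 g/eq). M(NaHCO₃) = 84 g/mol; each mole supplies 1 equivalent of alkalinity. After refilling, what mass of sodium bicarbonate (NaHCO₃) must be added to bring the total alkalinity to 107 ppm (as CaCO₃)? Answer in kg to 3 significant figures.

7.09 kg

Volume: 149,000 US gal × 3.785 L/gal = 563,965 L.
After draining 56% and refilling: 174 × 0.44 + 41 × 0.56 = 99.52 ppm.
Deficit to target: 107 − 99.52 = 7.48 mg/L.
As CaCO₃: 7.48 mg/L × 563,965 L = 4218 g; ÷ 50 g/eq ÷ 1 = 84.37 mol NaHCO₃.
Mass: 84.37 × 84 = 7087 g.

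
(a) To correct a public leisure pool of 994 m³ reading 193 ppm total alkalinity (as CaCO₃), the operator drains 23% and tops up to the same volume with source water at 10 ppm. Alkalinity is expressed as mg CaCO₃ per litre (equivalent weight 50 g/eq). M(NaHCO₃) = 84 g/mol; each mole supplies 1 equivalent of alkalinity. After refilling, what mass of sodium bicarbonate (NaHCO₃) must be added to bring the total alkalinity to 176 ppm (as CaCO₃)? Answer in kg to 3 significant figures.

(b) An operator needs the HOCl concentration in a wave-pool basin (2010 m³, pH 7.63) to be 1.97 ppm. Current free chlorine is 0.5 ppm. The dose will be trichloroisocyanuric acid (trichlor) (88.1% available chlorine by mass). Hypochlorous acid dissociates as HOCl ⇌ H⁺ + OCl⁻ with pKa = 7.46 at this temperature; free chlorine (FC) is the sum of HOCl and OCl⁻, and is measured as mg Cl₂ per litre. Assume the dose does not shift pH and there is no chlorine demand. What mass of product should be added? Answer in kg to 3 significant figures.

(a) Volume: 994 m³ = 994,000 L.
(a) After draining 23% and refilling: 193 × 0.77 + 10 × 0.23 = 150.91 ppm.
(a) Deficit to target: 176 − 150.91 = 25.09 mg/L.
(a) As CaCO₃: 25.09 mg/L × 994,000 L = 24,940 g; ÷ 50 g/eq ÷ 1 = 498.8 mol NaHCO₃.
(a) Mass: 498.8 × 84 = 41,900 g.

(b) Volume: 2010 m³ = 2,010,000 L.
(b) [OCl⁻]/[HOCl] = 10^(pH − pKa) = 10^(7.63 − 7.46) = 1.479; fraction as HOCl = 1/(1 + 1.479) = 0.4034.
(b) Free chlorine required for 1.97 ppm HOCl: 1.97 / 0.4034 = 4.884 ppm.
(b) FC to add: 4.884 − 0.5 = 4.384 mg/L as Cl₂.
(b) Cl₂ equivalent: 4.384 mg/L × 2,010,000 L = 8812 g.
(b) Product at 88.1% available Cl: 8812 / 0.881 = 10,000 g.

(a) 41.9 kg; (b) 10.0 kg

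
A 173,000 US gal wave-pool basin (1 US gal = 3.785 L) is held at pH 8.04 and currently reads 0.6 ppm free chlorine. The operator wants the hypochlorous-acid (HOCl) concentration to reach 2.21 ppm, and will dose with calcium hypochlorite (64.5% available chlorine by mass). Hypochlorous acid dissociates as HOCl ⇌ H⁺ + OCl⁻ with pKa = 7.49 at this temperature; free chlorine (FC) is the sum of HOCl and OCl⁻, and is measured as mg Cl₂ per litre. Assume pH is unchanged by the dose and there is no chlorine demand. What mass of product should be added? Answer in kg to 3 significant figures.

Volume: 173,000 US gal × 3.785 L/gal = 654,805 L.
[OCl⁻]/[HOCl] = 10^(pH − pKa) = 10^(8.04 − 7.49) = 3.548; fraction as HOCl = 1/(1 + 3.548) = 0.2199.
Free chlorine required for 2.21 ppm HOCl: 2.21 / 0.2199 = 10.05 ppm.
FC to add: 10.05 − 0.6 = 9.451 mg/L as Cl₂.
Cl₂ equivalent: 9.451 mg/L × 654,805 L = 6189 g.
Product at 64.5% available Cl: 6189 / 0.645 = 9595 g.

9.60 kg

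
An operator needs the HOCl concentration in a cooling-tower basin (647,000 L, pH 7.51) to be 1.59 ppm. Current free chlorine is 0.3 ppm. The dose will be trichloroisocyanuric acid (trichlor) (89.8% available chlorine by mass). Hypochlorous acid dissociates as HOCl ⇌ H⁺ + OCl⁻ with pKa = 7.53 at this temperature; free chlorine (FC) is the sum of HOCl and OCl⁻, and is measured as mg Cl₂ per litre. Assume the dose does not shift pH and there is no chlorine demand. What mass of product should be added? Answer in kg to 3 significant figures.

[OCl⁻]/[HOCl] = 10^(pH − pKa) = 10^(7.51 − 7.53) = 0.955; fraction as HOCl = 1/(1 + 0.955) = 0.5115.
Free chlorine required for 1.59 ppm HOCl: 1.59 / 0.5115 = 3.108 ppm.
FC to add: 3.108 − 0.3 = 2.808 mg/L as Cl₂.
Cl₂ equivalent: 2.808 mg/L × 647,000 L = 1817 g.
Product at 89.8% available Cl: 1817 / 0.898 = 2023 g.

2.02 kg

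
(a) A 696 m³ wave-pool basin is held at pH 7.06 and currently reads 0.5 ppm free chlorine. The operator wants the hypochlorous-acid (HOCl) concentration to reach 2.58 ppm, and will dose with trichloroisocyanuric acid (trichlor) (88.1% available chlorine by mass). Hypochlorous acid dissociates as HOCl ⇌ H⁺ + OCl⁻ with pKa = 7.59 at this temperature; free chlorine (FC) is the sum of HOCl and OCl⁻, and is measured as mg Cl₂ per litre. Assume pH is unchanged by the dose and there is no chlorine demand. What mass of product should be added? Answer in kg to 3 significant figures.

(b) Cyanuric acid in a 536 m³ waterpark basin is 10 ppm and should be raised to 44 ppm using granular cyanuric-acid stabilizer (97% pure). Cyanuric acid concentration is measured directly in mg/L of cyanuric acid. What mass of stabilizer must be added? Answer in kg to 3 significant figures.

(a) Volume: 696 m³ = 696,000 L.
(a) [OCl⁻]/[HOCl] = 10^(pH − pKa) = 10^(7.06 − 7.59) = 0.2951; fraction as HOCl = 1/(1 + 0.2951) = 0.7721.
(a) Free chlorine required for 2.58 ppm HOCl: 2.58 / 0.7721 = 3.341 ppm.
(a) FC to add: 3.341 − 0.5 = 2.841 mg/L as Cl₂.
(a) Cl₂ equivalent: 2.841 mg/L × 696,000 L = 1978 g.
(a) Product at 88.1% available Cl: 1978 / 0.881 = 2245 g.

(b) Volume: 536 m³ = 536,000 L.
(b) CYA to add: (44 − 10) = 34 mg/L × 536,000 L = 18,220 g cyanuric acid.
(b) At 97% purity: 18,220 / 0.97 = 18,790 g product.

(a) 2.24 kg; (b) 18.8 kg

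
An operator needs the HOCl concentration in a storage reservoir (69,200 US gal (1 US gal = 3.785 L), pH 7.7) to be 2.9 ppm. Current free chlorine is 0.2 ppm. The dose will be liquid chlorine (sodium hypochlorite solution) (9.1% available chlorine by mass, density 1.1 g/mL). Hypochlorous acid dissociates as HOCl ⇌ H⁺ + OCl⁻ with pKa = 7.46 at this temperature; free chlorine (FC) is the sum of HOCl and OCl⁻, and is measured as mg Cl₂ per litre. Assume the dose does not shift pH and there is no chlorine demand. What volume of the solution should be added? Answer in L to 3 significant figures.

20.3 L

Volume: 69,200 US gal × 3.785 L/gal = 261,922 L.
[OCl⁻]/[HOCl] = 10^(pH − pKa) = 10^(7.7 − 7.46) = 1.738; fraction as HOCl = 1/(1 + 1.738) = 0.3653.
Free chlorine required for 2.9 ppm HOCl: 2.9 / 0.3653 = 7.94 ppm.
FC to add: 7.94 − 0.2 = 7.74 mg/L as Cl₂.
Cl₂ equivalent: 7.74 mg/L × 261,922 L = 2027 g.
Product at 9.1% available Cl: 2027 / 0.091 = 22,280 g.
Volume: 22,280 g ÷ 1.1 g/mL = 20,250 mL.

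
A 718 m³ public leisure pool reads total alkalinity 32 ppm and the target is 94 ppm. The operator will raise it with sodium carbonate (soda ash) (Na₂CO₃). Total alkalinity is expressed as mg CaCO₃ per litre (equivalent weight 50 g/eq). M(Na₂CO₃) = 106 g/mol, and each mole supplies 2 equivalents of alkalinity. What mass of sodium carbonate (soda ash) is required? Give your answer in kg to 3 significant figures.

Volume: 718 m³ = 718,000 L.
Alkalinity to add: (94 − 32) = 62 mg/L as CaCO₃ × 718,000 L = 44,520 g as CaCO₃.
Equivalents: 44,520 g ÷ 50 g/eq = 890.3 eq.
Each mole of Na₂CO₃ supplies 2 eq, so 890.3 / 2 = 445.2 mol.
Mass: 445.2 mol × 106 g/mol = 47,190 g.

47.2 kg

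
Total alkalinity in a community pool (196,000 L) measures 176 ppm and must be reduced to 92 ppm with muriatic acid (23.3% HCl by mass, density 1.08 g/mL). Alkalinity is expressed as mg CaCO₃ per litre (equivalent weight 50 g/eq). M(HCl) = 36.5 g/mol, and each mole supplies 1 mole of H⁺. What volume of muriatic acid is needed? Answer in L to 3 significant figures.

47.8 L

Alkalinity to neutralize: (176 − 92) = 84 mg/L as CaCO₃ × 196,000 L = 16,460 g as CaCO₃.
Equivalents of H⁺ required: 16,460 ÷ 50 g/eq = 329.3 eq = 329.3 mol HCl.
Mass of HCl: 329.3 × 36.5 = 12,020 g.
Mass of 23.3% solution: 12,020 / 0.233 = 51,580 g.
Volume: 51,580 g ÷ 1.08 g/mL = 47,760 mL.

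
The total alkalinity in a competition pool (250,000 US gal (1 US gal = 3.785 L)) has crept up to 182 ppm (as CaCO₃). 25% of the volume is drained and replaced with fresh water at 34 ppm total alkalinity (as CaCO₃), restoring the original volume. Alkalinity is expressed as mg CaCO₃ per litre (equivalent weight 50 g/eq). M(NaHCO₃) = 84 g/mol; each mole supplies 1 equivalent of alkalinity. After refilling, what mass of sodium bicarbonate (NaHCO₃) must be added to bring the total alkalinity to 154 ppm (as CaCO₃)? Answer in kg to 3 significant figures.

Volume: 250,000 US gal × 3.785 L/gal = 946,250 L.
After draining 25% and refilling: 182 × 0.75 + 34 × 0.25 = 145 ppm.
Deficit to target: 154 − 145 = 9 mg/L.
As CaCO₃: 9 mg/L × 946,250 L = 8516 g; ÷ 50 g/eq ÷ 1 = 170.3 mol NaHCO₃.
Mass: 170.3 × 84 = 14,310 g.

14.3 kg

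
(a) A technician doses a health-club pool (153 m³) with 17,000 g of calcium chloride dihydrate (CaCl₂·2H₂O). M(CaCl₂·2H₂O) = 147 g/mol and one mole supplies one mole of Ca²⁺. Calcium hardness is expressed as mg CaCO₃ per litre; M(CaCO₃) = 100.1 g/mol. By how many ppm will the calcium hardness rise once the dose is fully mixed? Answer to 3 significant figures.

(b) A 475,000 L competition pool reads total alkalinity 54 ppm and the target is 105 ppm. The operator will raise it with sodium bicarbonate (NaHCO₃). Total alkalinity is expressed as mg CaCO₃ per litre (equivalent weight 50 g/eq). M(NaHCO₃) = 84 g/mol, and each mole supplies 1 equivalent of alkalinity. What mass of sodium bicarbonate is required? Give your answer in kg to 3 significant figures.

(a) 75.7 ppm; (b) 40.7 kg

(a) Volume: 153 m³ = 153,000 L.
(a) Moles of Ca²⁺: 17,000 g ÷ 147 g/mol = 115.6 mol.
(a) As CaCO₃: 115.6 mol × 100.1 g/mol = 11,580 g.
(a) Rise: 11,580 g / 153,000 L × 1000 = 75.66 mg/L.

(b) Alkalinity to add: (105 − 54) = 51 mg/L as CaCO₃ × 475,000 L = 24,220 g as CaCO₃.
(b) Equivalents: 24,220 g ÷ 50 g/eq = 484.5 eq.
(b) NaHCO₃ supplies 1 eq per mole → 484.5 mol.
(b) Mass: 484.5 mol × 84 g/mol = 40,700 g.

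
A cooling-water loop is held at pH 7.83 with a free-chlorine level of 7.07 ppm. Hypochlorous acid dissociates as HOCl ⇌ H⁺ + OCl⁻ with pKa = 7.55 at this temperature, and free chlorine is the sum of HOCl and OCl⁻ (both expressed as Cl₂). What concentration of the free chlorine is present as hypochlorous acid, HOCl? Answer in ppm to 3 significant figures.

2.43 ppm

[OCl⁻]/[HOCl] = 10^(pH − pKa) = 10^(7.83 − 7.55) = 10^0.28 = 1.905.
Fraction as HOCl = 1 / (1 + 1.905) = 0.3442.
HOCl = 0.3442 × 7.07 ppm = 2.433 ppm.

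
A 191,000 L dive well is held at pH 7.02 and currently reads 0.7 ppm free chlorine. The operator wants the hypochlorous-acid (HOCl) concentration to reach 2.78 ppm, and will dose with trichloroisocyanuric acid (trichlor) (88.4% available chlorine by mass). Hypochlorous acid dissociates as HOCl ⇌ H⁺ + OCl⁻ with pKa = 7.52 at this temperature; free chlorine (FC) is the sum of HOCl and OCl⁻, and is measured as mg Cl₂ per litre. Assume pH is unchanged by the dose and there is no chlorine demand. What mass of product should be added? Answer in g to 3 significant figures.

[OCl⁻]/[HOCl] = 10^(pH − pKa) = 10^(7.02 − 7.52) = 0.3162; fraction as HOCl = 1/(1 + 0.3162) = 0.7597.
Free chlorine required for 2.78 ppm HOCl: 2.78 / 0.7597 = 3.659 ppm.
FC to add: 3.659 − 0.7 = 2.959 mg/L as Cl₂.
Cl₂ equivalent: 2.959 mg/L × 191,000 L = 565.2 g.
Product at 88.4% available Cl: 565.2 / 0.884 = 639.4 g.

639 g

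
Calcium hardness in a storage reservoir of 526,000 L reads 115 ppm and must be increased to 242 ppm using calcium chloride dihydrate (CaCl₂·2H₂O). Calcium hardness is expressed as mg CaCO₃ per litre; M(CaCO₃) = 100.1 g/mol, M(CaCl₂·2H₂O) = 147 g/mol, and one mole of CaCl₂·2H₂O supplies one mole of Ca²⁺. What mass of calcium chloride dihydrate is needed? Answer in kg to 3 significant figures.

Hardness to add: (242 − 115) = 127 mg/L as CaCO₃ × 526,000 L = 66,800 g as CaCO₃.
Moles of Ca²⁺ (1 mol Ca²⁺ ≡ 1 mol CaCO₃): 66,800 / 100.1 g/mol = 667.4 mol.
Mass of CaCl₂·2H₂O: 667.4 × 147 = 98,100 g.

98.1 kg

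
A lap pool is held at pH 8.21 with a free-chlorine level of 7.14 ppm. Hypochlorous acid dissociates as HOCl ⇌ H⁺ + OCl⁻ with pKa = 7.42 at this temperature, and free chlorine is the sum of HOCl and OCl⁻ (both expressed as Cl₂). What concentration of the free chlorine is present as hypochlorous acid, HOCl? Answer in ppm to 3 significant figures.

[OCl⁻]/[HOCl] = 10^(pH − pKa) = 10^(8.21 − 7.42) = 10^0.79 = 6.166.
Fraction as HOCl = 1 / (1 + 6.166) = 0.1395.
HOCl = 0.1395 × 7.14 ppm = 0.9964 ppm.

0.996 ppm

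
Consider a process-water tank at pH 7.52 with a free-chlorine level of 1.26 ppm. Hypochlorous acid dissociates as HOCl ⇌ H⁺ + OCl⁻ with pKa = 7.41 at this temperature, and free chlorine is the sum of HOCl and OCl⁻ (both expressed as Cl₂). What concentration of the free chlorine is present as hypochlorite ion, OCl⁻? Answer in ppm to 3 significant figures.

[OCl⁻]/[HOCl] = 10^(pH − pKa) = 10^(7.52 − 7.41) = 10^0.11 = 1.288.
Fraction as HOCl = 1 / (1 + 1.288) = 0.437.
OCl⁻ = (1 − 0.437) × 1.26 ppm = 0.7094 ppm.

0.709 ppm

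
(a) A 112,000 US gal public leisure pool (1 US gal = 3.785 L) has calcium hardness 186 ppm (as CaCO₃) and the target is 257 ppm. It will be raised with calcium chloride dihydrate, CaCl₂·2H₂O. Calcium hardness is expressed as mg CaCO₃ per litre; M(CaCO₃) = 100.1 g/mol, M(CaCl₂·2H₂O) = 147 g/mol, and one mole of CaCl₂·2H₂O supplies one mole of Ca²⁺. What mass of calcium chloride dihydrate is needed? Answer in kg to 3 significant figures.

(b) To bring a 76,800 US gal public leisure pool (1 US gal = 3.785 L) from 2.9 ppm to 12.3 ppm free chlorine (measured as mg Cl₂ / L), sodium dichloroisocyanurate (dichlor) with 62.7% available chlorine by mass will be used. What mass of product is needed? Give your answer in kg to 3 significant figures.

(a) 44.2 kg; (b) 4.36 kg

(a) Volume: 112,000 US gal × 3.785 L/gal = 423,920 L.
(a) Hardness to add: (257 − 186) = 71 mg/L as CaCO₃ × 423,920 L = 30,100 g as CaCO₃.
(a) Moles of Ca²⁺ (1 mol Ca²⁺ ≡ 1 mol CaCO₃): 30,100 / 100.1 g/mol = 300.7 mol.
(a) Mass of CaCl₂·2H₂O: 300.7 × 147 = 44,200 g.

(b) Volume: 76,800 US gal × 3.785 L/gal = 290,688 L.
(b) Chlorine deficit: 12.3 − 2.9 = 9.4 ppm = 9.4 mg/L as Cl₂.
(b) Cl₂ equivalent needed: 9.4 mg/L × 290,688 L = 2,732,000 mg = 2732 g.
(b) Product at 62.7% available chlorine: 2732 / 0.627 = 4358 g.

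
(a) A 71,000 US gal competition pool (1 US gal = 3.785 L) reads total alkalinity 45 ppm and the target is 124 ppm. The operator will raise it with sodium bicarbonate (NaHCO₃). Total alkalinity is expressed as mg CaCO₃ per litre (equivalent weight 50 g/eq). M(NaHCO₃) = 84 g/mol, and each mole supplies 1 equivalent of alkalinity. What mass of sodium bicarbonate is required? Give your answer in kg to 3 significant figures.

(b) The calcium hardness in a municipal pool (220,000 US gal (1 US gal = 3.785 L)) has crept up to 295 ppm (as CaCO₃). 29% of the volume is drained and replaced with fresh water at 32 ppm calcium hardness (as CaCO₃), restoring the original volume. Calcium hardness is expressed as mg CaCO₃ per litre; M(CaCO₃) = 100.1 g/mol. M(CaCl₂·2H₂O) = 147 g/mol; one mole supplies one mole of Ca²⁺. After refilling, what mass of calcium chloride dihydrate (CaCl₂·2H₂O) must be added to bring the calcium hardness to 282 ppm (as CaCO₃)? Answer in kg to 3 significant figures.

(a) Volume: 71,000 US gal × 3.785 L/gal = 268,735 L.
(a) Alkalinity to add: (124 − 45) = 79 mg/L as CaCO₃ × 268,735 L = 21,230 g as CaCO₃.
(a) Equivalents: 21,230 g ÷ 50 g/eq = 424.6 eq.
(a) NaHCO₃ supplies 1 eq per mole → 424.6 mol.
(a) Mass: 424.6 mol × 84 g/mol = 35,670 g.

(b) Volume: 220,000 US gal × 3.785 L/gal = 832,700 L.
(b) After draining 29% and refilling: 295 × 0.71 + 32 × 0.29 = 218.73 ppm.
(b) Deficit to target: 282 − 218.73 = 63.27 mg/L.
(b) As CaCO₃: 63.27 mg/L × 832,700 L = 52,680 g; ÷ 100.1 = 526.3 mol Ca²⁺.
(b) Mass: 526.3 × 147 = 77,370 g.

(a) 35.7 kg; (b) 77.4 kg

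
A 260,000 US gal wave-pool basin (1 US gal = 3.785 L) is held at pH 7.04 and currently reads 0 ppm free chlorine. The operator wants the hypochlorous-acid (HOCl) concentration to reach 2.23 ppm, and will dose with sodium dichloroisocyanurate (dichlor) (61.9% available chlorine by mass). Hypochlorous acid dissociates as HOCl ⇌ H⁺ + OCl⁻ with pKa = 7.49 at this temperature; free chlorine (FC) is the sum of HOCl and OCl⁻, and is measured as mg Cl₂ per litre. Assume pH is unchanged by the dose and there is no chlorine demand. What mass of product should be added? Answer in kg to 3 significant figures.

4.80 kg

Volume: 260,000 US gal × 3.785 L/gal = 984,100 L.
[OCl⁻]/[HOCl] = 10^(pH − pKa) = 10^(7.04 − 7.49) = 0.3548; fraction as HOCl = 1/(1 + 0.3548) = 0.7381.
Free chlorine required for 2.23 ppm HOCl: 2.23 / 0.7381 = 3.021 ppm.
FC to add: 3.021 − 0 = 3.021 mg/L as Cl₂.
Cl₂ equivalent: 3.021 mg/L × 984,100 L = 2973 g.
Product at 61.9% available Cl: 2973 / 0.619 = 4803 g.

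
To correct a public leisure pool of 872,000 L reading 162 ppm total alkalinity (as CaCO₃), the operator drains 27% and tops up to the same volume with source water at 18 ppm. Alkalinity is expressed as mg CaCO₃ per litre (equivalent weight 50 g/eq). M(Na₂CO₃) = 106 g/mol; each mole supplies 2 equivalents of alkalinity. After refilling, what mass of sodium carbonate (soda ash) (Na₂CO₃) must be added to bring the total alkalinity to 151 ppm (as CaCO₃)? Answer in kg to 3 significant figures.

25.8 kg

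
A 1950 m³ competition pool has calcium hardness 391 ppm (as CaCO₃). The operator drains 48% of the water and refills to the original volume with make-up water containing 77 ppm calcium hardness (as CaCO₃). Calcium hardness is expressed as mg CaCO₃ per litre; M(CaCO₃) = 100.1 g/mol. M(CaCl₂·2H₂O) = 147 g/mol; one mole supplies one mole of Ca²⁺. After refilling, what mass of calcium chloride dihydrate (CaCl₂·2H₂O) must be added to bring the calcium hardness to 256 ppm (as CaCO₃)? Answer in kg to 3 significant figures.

45.0 kg

Volume: 1950 m³ = 1,950,000 L.
After draining 48% and refilling: 391 × 0.52 + 77 × 0.48 = 240.28 ppm.
Deficit to target: 256 − 240.28 = 15.72 mg/L.
As CaCO₃: 15.72 mg/L × 1,950,000 L = 30,650 g; ÷ 100.1 = 306.2 mol Ca²⁺.
Mass: 306.2 × 147 = 45,020 g.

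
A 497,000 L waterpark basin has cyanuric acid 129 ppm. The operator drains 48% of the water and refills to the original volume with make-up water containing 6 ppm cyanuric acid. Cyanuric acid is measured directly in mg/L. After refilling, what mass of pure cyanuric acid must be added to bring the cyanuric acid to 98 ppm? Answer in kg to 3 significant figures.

13.9 kg

After draining 48% and refilling: 129 × 0.52 + 6 × 0.48 = 69.96 ppm.
Deficit to target: 98 − 69.96 = 28.04 mg/L.
Mass: 28.04 mg/L × 497,000 L = 13,940 g cyanuric acid.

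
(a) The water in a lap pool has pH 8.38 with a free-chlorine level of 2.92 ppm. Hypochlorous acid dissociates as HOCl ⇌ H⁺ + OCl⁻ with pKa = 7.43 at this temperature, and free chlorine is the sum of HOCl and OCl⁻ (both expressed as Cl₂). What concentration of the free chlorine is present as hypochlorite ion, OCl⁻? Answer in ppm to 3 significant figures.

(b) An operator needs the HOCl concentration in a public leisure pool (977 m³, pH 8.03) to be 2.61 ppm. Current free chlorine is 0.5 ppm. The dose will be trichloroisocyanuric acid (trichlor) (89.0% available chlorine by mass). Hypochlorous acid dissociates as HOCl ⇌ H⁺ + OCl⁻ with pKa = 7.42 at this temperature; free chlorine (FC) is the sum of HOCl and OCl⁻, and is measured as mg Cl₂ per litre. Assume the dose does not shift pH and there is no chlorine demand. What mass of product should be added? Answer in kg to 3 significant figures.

(a) 2.63 ppm; (b) 14.0 kg

(a) [OCl⁻]/[HOCl] = 10^(pH − pKa) = 10^(8.38 − 7.43) = 10^0.95 = 8.913.
(a) Fraction as HOCl = 1 / (1 + 8.913) = 0.1009.
(a) OCl⁻ = (1 − 0.1009) × 2.92 ppm = 2.625 ppm.

(b) Volume: 977 m³ = 977,000 L.
(b) [OCl⁻]/[HOCl] = 10^(pH − pKa) = 10^(8.03 − 7.42) = 4.074; fraction as HOCl = 1/(1 + 4.074) = 0.1971.
(b) Free chlorine required for 2.61 ppm HOCl: 2.61 / 0.1971 = 13.24 ppm.
(b) FC to add: 13.24 − 0.5 = 12.74 mg/L as Cl₂.
(b) Cl₂ equivalent: 12.74 mg/L × 977,000 L = 12,450 g.
(b) Product at 89.0% available Cl: 12,450 / 0.89 = 13,990 g.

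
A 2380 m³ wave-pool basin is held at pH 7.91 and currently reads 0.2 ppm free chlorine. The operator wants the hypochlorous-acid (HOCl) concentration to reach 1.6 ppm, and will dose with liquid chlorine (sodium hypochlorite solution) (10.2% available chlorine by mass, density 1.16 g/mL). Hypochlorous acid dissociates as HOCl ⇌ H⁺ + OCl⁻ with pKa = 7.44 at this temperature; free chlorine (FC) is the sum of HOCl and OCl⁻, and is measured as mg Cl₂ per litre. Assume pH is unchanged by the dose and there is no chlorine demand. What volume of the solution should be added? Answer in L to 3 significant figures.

123 L

Volume: 2380 m³ = 2,380,000 L.
[OCl⁻]/[HOCl] = 10^(pH − pKa) = 10^(7.91 − 7.44) = 2.951; fraction as HOCl = 1/(1 + 2.951) = 0.2531.
Free chlorine required for 1.6 ppm HOCl: 1.6 / 0.2531 = 6.322 ppm.
FC to add: 6.322 − 0.2 = 6.122 mg/L as Cl₂.
Cl₂ equivalent: 6.122 mg/L × 2,380,000 L = 14,570 g.
Product at 10.2% available Cl: 14,570 / 0.102 = 142,800 g.
Volume: 142,800 g ÷ 1.16 g/mL = 123,100 mL.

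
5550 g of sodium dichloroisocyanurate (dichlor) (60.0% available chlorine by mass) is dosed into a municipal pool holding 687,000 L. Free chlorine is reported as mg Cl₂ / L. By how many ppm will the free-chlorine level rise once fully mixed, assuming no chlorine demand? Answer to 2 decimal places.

Available chlorine delivered: 5550 g × 0.6 = 3330 g as Cl₂.
Concentration rise: 3330 g / 687,000 L = 4.847 mg/L = 4.85 ppm.

4.85 ppm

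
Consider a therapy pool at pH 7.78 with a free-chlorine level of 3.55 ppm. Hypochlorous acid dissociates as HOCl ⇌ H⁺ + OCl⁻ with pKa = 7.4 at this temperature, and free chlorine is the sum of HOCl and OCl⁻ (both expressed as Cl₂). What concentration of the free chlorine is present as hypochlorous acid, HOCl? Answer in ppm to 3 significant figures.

1.04 ppm

[OCl⁻]/[HOCl] = 10^(pH − pKa) = 10^(7.78 − 7.4) = 10^0.38 = 2.399.
Fraction as HOCl = 1 / (1 + 2.399) = 0.2942.
HOCl = 0.2942 × 3.55 ppm = 1.044 ppm.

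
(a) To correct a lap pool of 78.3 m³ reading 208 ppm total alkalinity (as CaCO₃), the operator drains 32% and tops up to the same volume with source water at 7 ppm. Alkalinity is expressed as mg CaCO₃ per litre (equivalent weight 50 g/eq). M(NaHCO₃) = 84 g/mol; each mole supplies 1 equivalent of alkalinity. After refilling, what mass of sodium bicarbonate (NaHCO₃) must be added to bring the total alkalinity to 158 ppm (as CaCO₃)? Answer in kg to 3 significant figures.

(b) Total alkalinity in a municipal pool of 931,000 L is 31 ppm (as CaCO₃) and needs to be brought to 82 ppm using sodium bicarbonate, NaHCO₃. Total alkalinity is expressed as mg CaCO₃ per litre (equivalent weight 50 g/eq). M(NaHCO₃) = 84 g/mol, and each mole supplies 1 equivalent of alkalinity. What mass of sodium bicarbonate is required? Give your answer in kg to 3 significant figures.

(a) Volume: 78.3 m³ = 78,300 L.
(a) After draining 32% and refilling: 208 × 0.68 + 7 × 0.32 = 143.68 ppm.
(a) Deficit to target: 158 − 143.68 = 14.32 mg/L.
(a) As CaCO₃: 14.32 mg/L × 78,300 L = 1121 g; ÷ 50 g/eq ÷ 1 = 22.43 mol NaHCO₃.
(a) Mass: 22.43 × 84 = 1884 g.

(b) Alkalinity to add: (82 − 31) = 51 mg/L as CaCO₃ × 931,000 L = 47,480 g as CaCO₃.
(b) Equivalents: 47,480 g ÷ 50 g/eq = 949.6 eq.
(b) NaHCO₃ supplies 1 eq per mole → 949.6 mol.
(b) Mass: 949.6 mol × 84 g/mol = 79,770 g.

(a) 1.88 kg; (b) 79.8 kg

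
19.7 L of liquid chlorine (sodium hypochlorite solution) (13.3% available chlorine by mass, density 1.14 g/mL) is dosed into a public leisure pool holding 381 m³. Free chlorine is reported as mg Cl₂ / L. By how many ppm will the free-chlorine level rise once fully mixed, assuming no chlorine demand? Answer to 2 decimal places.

Volume: 381 m³ = 381,000 L.
Mass of solution: 19.7 L × 1000 mL/L × 1.14 g/mL = 22,460 g.
Available chlorine delivered: 22,460 g × 0.133 = 2987 g as Cl₂.
Concentration rise: 2987 g / 381,000 L = 7.84 mg/L = 7.84 ppm.

7.84 ppm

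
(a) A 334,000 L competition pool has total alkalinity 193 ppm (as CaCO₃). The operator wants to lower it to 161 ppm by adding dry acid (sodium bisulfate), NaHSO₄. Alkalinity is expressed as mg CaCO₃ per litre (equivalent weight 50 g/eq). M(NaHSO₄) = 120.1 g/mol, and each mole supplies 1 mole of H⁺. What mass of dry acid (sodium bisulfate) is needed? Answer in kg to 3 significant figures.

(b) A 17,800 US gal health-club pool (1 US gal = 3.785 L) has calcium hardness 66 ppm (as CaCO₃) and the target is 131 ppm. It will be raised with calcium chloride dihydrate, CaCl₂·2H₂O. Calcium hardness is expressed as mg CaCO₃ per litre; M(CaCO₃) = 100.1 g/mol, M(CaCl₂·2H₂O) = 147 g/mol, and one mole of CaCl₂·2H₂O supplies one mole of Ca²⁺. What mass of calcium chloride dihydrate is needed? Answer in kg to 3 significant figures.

(a) Alkalinity to neutralize: (193 − 161) = 32 mg/L as CaCO₃ × 334,000 L = 10,690 g as CaCO₃.
(a) Equivalents of H⁺ required: 10,690 ÷ 50 g/eq = 213.8 eq = 213.8 mol NaHSO₄.
(a) Mass of NaHSO₄: 213.8 × 120.1 = 25,670 g.

(b) Volume: 17,800 US gal × 3.785 L/gal = 67,373 L.
(b) Hardness to add: (131 − 66) = 65 mg/L as CaCO₃ × 67,373 L = 4379 g as CaCO₃.
(b) Moles of Ca²⁺ (1 mol Ca²⁺ ≡ 1 mol CaCO₃): 4379 / 100.1 g/mol = 43.75 mol.
(b) Mass of CaCl₂·2H₂O: 43.75 × 147 = 6431 g.

(a) 25.7 kg; (b) 6.43 kg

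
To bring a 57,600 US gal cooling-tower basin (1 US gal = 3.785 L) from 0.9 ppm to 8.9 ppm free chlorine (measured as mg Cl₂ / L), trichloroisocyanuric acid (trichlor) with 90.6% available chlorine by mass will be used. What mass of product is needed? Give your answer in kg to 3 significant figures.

1.93 kg

Volume: 57,600 US gal × 3.785 L/gal = 218,016 L.
Chlorine deficit: 8.9 − 0.9 = 8 ppm = 8 mg/L as Cl₂.
Cl₂ equivalent needed: 8 mg/L × 218,016 L = 1,744,000 mg = 1744 g.
Product at 90.6% available chlorine: 1744 / 0.906 = 1925 g.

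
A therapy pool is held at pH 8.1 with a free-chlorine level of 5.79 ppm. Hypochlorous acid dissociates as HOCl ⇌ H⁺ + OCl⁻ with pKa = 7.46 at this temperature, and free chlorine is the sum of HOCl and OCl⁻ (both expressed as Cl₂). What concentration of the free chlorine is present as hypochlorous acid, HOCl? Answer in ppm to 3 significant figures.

1.08 ppm

[OCl⁻]/[HOCl] = 10^(pH − pKa) = 10^(8.1 − 7.46) = 10^0.64 = 4.365.
Fraction as HOCl = 1 / (1 + 4.365) = 0.1864.
HOCl = 0.1864 × 5.79 ppm = 1.079 ppm.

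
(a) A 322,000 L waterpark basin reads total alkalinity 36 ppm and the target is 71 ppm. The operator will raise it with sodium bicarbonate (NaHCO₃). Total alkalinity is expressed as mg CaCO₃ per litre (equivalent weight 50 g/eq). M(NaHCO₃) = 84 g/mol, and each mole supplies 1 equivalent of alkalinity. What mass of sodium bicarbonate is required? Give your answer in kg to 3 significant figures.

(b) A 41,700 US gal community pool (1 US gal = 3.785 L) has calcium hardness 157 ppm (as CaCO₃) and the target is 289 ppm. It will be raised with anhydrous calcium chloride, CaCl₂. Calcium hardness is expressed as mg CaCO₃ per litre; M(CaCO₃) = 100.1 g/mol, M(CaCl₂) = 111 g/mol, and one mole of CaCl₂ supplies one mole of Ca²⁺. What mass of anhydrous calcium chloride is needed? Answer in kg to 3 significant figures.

(a) Alkalinity to add: (71 − 36) = 35 mg/L as CaCO₃ × 322,000 L = 11,270 g as CaCO₃.
(a) Equivalents: 11,270 g ÷ 50 g/eq = 225.4 eq.
(a) NaHCO₃ supplies 1 eq per mole → 225.4 mol.
(a) Mass: 225.4 mol × 84 g/mol = 18,930 g.

(b) Volume: 41,700 US gal × 3.785 L/gal = 157,834 L.
(b) Hardness to add: (289 − 157) = 132 mg/L as CaCO₃ × 157,834 L = 20,830 g as CaCO₃.
(b) Moles of Ca²⁺ (1 mol Ca²⁺ ≡ 1 mol CaCO₃): 20,830 / 100.1 g/mol = 208.1 mol.
(b) Mass of CaCl₂: 208.1 × 111 = 23,100 g.

(a) 18.9 kg; (b) 23.1 kg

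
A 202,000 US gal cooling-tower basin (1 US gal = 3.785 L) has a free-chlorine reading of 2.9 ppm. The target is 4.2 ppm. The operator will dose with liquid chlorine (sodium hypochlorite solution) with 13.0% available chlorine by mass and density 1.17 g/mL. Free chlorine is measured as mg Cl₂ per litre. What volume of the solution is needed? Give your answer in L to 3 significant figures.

6.53 L

Volume: 202,000 US gal × 3.785 L/gal = 764,570 L.
Chlorine deficit: 4.2 − 2.9 = 1.3 ppm = 1.3 mg/L as Cl₂.
Cl₂ equivalent needed: 1.3 mg/L × 764,570 L = 993,900 mg = 993.9 g.
Product at 13.0% available chlorine: 993.9 / 0.13 = 7646 g.
Volume at density 1.17 g/mL: 7646 g ÷ 1.17 g/mL = 6535 mL.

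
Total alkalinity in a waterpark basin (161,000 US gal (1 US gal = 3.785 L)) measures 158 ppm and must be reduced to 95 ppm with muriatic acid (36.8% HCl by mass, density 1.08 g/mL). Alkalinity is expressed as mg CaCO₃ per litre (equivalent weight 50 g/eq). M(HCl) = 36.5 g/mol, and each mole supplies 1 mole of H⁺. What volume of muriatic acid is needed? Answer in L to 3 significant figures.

Volume: 161,000 US gal × 3.785 L/gal = 609,385 L.
Alkalinity to neutralize: (158 − 95) = 63 mg/L as CaCO₃ × 609,385 L = 38,390 g as CaCO₃.
Equivalents of H⁺ required: 38,390 ÷ 50 g/eq = 767.8 eq = 767.8 mol HCl.
Mass of HCl: 767.8 × 36.5 = 28,030 g.
Mass of 36.8% solution: 28,030 / 0.368 = 76,160 g.
Volume: 76,160 g ÷ 1.08 g/mL = 70,520 mL.

70.5 L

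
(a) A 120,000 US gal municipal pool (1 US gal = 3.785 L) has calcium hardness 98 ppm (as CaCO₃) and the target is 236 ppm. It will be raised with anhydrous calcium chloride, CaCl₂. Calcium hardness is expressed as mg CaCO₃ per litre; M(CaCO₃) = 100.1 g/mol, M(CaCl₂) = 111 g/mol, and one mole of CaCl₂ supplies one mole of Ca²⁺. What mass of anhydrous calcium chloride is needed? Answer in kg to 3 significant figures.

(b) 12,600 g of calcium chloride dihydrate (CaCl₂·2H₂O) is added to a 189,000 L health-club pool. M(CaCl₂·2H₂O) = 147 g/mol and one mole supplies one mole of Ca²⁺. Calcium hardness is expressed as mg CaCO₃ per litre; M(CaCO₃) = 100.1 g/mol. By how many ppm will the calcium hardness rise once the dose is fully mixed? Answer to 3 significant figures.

(a) 69.5 kg; (b) 45.4 ppm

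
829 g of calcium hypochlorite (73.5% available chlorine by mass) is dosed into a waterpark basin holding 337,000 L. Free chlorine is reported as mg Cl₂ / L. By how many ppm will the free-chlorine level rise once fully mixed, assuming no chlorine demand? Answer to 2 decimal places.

Available chlorine delivered: 829 g × 0.735 = 609.3 g as Cl₂.
Concentration rise: 609.3 g / 337,000 L = 1.808 mg/L = 1.81 ppm.

1.81 ppm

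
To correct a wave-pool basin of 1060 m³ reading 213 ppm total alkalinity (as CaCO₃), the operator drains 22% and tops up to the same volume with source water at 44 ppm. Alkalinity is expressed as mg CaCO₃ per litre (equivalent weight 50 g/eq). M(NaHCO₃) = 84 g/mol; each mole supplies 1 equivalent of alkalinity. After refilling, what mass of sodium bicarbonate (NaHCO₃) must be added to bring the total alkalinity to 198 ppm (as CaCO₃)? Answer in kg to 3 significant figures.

39.5 kg

Volume: 1060 m³ = 1,060,000 L.
After draining 22% and refilling: 213 × 0.78 + 44 × 0.22 = 175.82 ppm.
Deficit to target: 198 − 175.82 = 22.18 mg/L.
As CaCO₃: 22.18 mg/L × 1,060,000 L = 23,510 g; ÷ 50 g/eq ÷ 1 = 470.2 mol NaHCO₃.
Mass: 470.2 × 84 = 39,500 g.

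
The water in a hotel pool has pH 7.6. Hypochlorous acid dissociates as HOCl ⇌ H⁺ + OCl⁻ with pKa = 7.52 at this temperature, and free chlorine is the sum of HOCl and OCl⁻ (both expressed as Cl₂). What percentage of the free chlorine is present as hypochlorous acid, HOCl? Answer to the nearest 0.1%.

45.4%

[OCl⁻]/[HOCl] = 10^(pH − pKa) = 10^(7.6 − 7.52) = 10^0.08 = 1.202.
Fraction as HOCl = 1 / (1 + 1.202) = 0.4541.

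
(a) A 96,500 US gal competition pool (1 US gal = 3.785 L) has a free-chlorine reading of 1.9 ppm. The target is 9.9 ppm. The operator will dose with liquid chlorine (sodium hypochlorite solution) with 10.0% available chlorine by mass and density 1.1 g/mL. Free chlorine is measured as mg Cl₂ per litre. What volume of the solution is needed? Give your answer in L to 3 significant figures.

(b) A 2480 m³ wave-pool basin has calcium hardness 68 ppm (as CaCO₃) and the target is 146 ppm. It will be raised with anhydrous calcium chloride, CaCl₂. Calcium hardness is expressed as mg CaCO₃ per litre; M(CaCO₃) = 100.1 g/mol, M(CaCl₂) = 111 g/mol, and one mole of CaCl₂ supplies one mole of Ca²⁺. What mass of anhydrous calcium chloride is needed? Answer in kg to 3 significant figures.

(a) 26.6 L; (b) 215 kg

(a) Volume: 96,500 US gal × 3.785 L/gal = 365,252 L.
(a) Chlorine deficit: 9.9 − 1.9 = 8 ppm = 8 mg/L as Cl₂.
(a) Cl₂ equivalent needed: 8 mg/L × 365,252 L = 2,922,000 mg = 2922 g.
(a) Product at 10.0% available chlorine: 2922 / 0.1 = 29,220 g.
(a) Volume at density 1.1 g/mL: 29,220 g ÷ 1.1 g/mL = 26,560 mL.

(b) Volume: 2480 m³ = 2,480,000 L.
(b) Hardness to add: (146 − 68) = 78 mg/L as CaCO₃ × 2,480,000 L = 193,400 g as CaCO₃.
(b) Moles of Ca²⁺ (1 mol Ca²⁺ ≡ 1 mol CaCO₃): 193,400 / 100.1 g/mol = 1932 mol.
(b) Mass of CaCl₂: 1932 × 111 = 214,500 g.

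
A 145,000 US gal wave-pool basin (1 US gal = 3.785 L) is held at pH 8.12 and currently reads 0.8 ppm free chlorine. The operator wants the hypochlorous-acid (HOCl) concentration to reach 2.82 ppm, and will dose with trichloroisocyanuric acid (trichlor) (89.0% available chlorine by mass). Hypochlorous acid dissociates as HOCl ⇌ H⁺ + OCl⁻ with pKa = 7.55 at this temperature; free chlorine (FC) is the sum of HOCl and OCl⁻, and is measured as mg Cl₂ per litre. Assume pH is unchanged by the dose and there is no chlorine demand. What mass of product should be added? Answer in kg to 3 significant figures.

7.71 kg

Volume: 145,000 US gal × 3.785 L/gal = 548,825 L.
[OCl⁻]/[HOCl] = 10^(pH − pKa) = 10^(8.12 − 7.55) = 3.715; fraction as HOCl = 1/(1 + 3.715) = 0.2121.
Free chlorine required for 2.82 ppm HOCl: 2.82 / 0.2121 = 13.3 ppm.
FC to add: 13.3 − 0.8 = 12.5 mg/L as Cl₂.
Cl₂ equivalent: 12.5 mg/L × 548,825 L = 6859 g.
Product at 89.0% available Cl: 6859 / 0.89 = 7707 g.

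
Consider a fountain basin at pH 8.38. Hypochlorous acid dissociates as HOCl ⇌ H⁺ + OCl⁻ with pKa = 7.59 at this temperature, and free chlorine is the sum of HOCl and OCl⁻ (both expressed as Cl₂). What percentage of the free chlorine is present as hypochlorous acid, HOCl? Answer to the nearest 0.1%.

14.0%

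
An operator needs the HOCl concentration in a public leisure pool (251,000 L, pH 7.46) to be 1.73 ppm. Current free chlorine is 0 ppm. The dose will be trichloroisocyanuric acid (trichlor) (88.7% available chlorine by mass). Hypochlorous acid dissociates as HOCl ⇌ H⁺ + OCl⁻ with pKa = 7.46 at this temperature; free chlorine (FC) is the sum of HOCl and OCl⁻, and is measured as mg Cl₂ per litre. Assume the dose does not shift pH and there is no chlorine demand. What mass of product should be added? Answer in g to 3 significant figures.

979 g

[OCl⁻]/[HOCl] = 10^(pH − pKa) = 10^(7.46 − 7.46) = 1; fraction as HOCl = 1/(1 + 1) = 0.5.
Free chlorine required for 1.73 ppm HOCl: 1.73 / 0.5 = 3.46 ppm.
FC to add: 3.46 − 0 = 3.46 mg/L as Cl₂.
Cl₂ equivalent: 3.46 mg/L × 251,000 L = 868.5 g.
Product at 88.7% available Cl: 868.5 / 0.887 = 979.1 g.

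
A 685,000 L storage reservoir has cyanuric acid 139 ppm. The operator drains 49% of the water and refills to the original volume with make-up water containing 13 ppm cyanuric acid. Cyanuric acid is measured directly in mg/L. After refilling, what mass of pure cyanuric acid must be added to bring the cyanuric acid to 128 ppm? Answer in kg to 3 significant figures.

After draining 49% and refilling: 139 × 0.51 + 13 × 0.49 = 77.26 ppm.
Deficit to target: 128 − 77.26 = 50.74 mg/L.
Mass: 50.74 mg/L × 685,000 L = 34,760 g cyanuric acid.

34.8 kg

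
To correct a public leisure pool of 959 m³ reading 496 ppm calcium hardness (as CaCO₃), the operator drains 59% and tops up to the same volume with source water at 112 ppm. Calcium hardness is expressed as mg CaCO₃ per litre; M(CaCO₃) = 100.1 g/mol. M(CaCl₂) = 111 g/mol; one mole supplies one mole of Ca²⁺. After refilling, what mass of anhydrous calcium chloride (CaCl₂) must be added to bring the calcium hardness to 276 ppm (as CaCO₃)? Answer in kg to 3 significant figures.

6.98 kg

Volume: 959 m³ = 959,000 L.
After draining 59% and refilling: 496 × 0.41 + 112 × 0.59 = 269.44 ppm.
Deficit to target: 276 − 269.44 = 6.56 mg/L.
As CaCO₃: 6.56 mg/L × 959,000 L = 6291 g; ÷ 100.1 = 62.85 mol Ca²⁺.
Mass: 62.85 × 111 = 6976 g.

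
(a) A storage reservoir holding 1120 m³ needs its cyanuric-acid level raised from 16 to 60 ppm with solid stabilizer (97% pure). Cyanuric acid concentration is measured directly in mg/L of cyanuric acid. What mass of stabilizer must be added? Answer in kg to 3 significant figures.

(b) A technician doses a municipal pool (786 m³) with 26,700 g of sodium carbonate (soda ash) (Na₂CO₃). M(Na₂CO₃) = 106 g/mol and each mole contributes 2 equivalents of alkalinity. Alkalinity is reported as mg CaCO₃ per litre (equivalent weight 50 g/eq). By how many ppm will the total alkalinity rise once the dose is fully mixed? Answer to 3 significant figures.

(a) 50.8 kg; (b) 32.0 ppm

(a) Volume: 1120 m³ = 1,120,000 L.
(a) CYA to add: (60 − 16) = 44 mg/L × 1,120,000 L = 49,280 g cyanuric acid.
(a) At 97% purity: 49,280 / 0.97 = 50,800 g product.

(b) Volume: 786 m³ = 786,000 L.
(b) Moles of Na₂CO₃: 26,700 g ÷ 106 g/mol = 251.9 mol → 503.8 eq of alkalinity.
(b) As CaCO₃: 503.8 eq × 50 g/eq = 25,190 g.
(b) Rise: 25,190 g / 786,000 L × 1000 = 32.05 mg/L.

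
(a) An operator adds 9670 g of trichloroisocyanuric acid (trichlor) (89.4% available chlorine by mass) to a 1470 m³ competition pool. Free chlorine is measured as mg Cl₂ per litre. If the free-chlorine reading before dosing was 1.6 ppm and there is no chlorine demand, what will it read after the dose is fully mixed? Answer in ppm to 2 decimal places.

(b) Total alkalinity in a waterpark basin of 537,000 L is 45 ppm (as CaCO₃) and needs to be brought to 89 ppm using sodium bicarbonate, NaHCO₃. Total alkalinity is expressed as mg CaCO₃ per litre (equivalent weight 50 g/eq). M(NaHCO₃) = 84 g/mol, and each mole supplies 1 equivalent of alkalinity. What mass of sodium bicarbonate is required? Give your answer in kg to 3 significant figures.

(a) 7.48 ppm; (b) 39.7 kg

(a) Volume: 1470 m³ = 1,470,000 L.
(a) Available chlorine delivered: 9670 g × 0.894 = 8645 g as Cl₂.
(a) Concentration rise: 8645 g / 1,470,000 L = 5.881 mg/L = 5.88 ppm.
(a) Final FC: 1.6 + 5.88 = 7.48 ppm.

(b) Alkalinity to add: (89 − 45) = 44 mg/L as CaCO₃ × 537,000 L = 23,630 g as CaCO₃.
(b) Equivalents: 23,630 g ÷ 50 g/eq = 472.6 eq.
(b) NaHCO₃ supplies 1 eq per mole → 472.6 mol.
(b) Mass: 472.6 mol × 84 g/mol = 39,700 g.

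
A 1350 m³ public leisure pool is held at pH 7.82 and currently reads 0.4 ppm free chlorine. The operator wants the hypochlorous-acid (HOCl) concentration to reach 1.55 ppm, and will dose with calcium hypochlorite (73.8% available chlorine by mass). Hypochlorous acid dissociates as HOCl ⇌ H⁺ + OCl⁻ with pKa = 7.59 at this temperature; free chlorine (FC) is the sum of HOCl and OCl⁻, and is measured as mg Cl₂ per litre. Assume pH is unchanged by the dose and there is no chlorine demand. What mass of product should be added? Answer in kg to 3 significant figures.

6.92 kg

Volume: 1350 m³ = 1,350,000 L.
[OCl⁻]/[HOCl] = 10^(pH − pKa) = 10^(7.82 − 7.59) = 1.698; fraction as HOCl = 1/(1 + 1.698) = 0.3706.
Free chlorine required for 1.55 ppm HOCl: 1.55 / 0.3706 = 4.182 ppm.
FC to add: 4.182 − 0.4 = 3.782 mg/L as Cl₂.
Cl₂ equivalent: 3.782 mg/L × 1,350,000 L = 5106 g.
Product at 73.8% available Cl: 5106 / 0.738 = 6919 g.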